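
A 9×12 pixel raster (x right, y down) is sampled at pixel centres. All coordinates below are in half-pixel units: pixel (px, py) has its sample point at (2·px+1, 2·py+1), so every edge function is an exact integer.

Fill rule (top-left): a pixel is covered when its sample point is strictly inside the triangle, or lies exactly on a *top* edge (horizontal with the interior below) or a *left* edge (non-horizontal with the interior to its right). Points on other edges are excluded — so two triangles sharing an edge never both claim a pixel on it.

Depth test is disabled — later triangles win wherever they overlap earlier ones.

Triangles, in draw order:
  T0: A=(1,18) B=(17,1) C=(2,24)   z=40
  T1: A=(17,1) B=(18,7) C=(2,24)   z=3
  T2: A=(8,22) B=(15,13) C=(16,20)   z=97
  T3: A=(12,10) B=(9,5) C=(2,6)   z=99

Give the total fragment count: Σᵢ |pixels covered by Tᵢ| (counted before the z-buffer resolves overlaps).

T0:
  2·area = 113
  edge (1, 18)→(17, 1): d=(16,-17) top-left  bias=+0
  edge (17, 1)→(2, 24): d=(-15,23) right/bottom  bias=-1
  edge (2, 24)→(1, 18): d=(-1,-6) top-left  bias=+0
    (8,0)@(17, 1): e=[0,0,113] → ·  [on edge]
    (6,3)@(13, 7): e=[28,2,83] → #
    (7,3)@(15, 7): e=[62,-44,95] → ·
    (5,4)@(11, 9): e=[26,18,69] → #
    (6,4)@(13, 9): e=[60,-28,81] → ·
    (4,5)@(9, 11): e=[24,34,55] → #
    (5,5)@(11, 11): e=[58,-12,67] → ·
    (3,6)@(7, 13): e=[22,50,41] → #
    (5,6)@(11, 13): e=[90,-42,65] → ·
    (2,7)@(5, 15): e=[20,66,27] → #
    (4,7)@(9, 15): e=[88,-26,51] → ·
    (1,8)@(3, 17): e=[18,82,13] → #
  covered (12 px):
    · · · · · · · · ·
    · · · · · · · · ·
    · · · · · · · · ·
    · · · · · · # · ·
    · · · · · # · · ·
    · · · · # · · · ·
    · · · # # · · · ·
    · · # # · · · · ·
    · # # · · · · · ·
    · # # · · · · · ·
    · # · · · · · · ·
    · · · · · · · · ·
T1:
  2·area = 113
  edge (17, 1)→(18, 7): d=(1,6) right/bottom  bias=-1
  edge (18, 7)→(2, 24): d=(-16,17) right/bottom  bias=-1
  edge (2, 24)→(17, 1): d=(15,-23) top-left  bias=+0
    (8,0)@(17, 1): e=[0,113,0] → ·  [on edge]
    (8,1)@(17, 3): e=[2,81,30] → #
    (7,2)@(15, 5): e=[16,83,14] → #
    (7,3)@(15, 7): e=[18,51,44] → #
    (6,4)@(13, 9): e=[32,53,28] → #
    (8,4)@(17, 9): e=[8,-15,120] → ·
    (5,5)@(11, 11): e=[46,55,12] → #
    (7,5)@(15, 11): e=[22,-13,104] → ·
    (5,6)@(11, 13): e=[48,23,42] → #
    (6,6)@(13, 13): e=[36,-11,88] → ·
    (4,7)@(9, 15): e=[62,25,26] → #
    (5,7)@(11, 15): e=[50,-9,72] → ·
  covered (12 px):
    · · · · · · · · ·
    · · · · · · · · #
    · · · · · · · # #
    · · · · · · · # #
    · · · · · · # # ·
    · · · · · # # · ·
    · · · · · # · · ·
    · · · · # · · · ·
    · · · # · · · · ·
    · · · · · · · · ·
    · · · · · · · · ·
    · · · · · · · · ·
T2:
  2·area = 58
  edge (8, 22)→(15, 13): d=(7,-9) top-left  bias=+0
  edge (15, 13)→(16, 20): d=(1,7) right/bottom  bias=-1
  edge (16, 20)→(8, 22): d=(-8,2) right/bottom  bias=-1
    (7,6)@(15, 13): e=[0,0,58] → ·  [on edge]
    (7,7)@(15, 15): e=[14,2,42] → #
    (8,7)@(17, 15): e=[32,-12,38] → ·
    (6,8)@(13, 17): e=[10,18,30] → #
    (8,8)@(17, 17): e=[46,-10,22] → ·
    (5,9)@(11, 19): e=[6,34,18] → #
    (8,9)@(17, 19): e=[60,-8,6] → ·
    (4,10)@(9, 21): e=[2,50,6] → #
    (6,10)@(13, 21): e=[38,22,-2] → ·
    (7,10)@(15, 21): e=[56,8,-6] → ·
    (4,11)@(9, 23): e=[16,52,-10] → ·
    (5,11)@(11, 23): e=[34,38,-14] → ·
  covered (8 px):
    · · · · · · · · ·
    · · · · · · · · ·
    · · · · · · · · ·
    · · · · · · · · ·
    · · · · · · · · ·
    · · · · · · · · ·
    · · · · · · · · ·
    · · · · · · · # ·
    · · · · · · # # ·
    · · · · · # # # ·
    · · · · # # · · ·
    · · · · · · · · ·
T3:
  2·area = 38  (B↔C swapped to make it positive)
  edge (12, 10)→(2, 6): d=(-10,-4) top-left  bias=+0
  edge (2, 6)→(9, 5): d=(7,-1) top-left  bias=+0
  edge (9, 5)→(12, 10): d=(3,5) right/bottom  bias=-1
    (4,2)@(9, 5): e=[38,0,0] → ·  [on edge]
    (2,3)@(5, 7): e=[2,10,26] → #
    (3,3)@(7, 7): e=[10,12,16] → #
    (4,3)@(9, 7): e=[18,14,6] → #
    (5,3)@(11, 7): e=[26,16,-4] → ·
    (2,4)@(5, 9): e=[-18,24,32] → ·
    (3,4)@(7, 9): e=[-10,26,22] → ·
    (4,4)@(9, 9): e=[-2,28,12] → ·
    (5,4)@(11, 9): e=[6,30,2] → #
    (6,4)@(13, 9): e=[14,32,-8] → ·
    (5,5)@(11, 11): e=[-14,44,8] → ·
    (7,7)@(15, 15): e=[-38,76,0] → ·  [on edge]
  covered (4 px):
    · · · · · · · · ·
    · · · · · · · · ·
    · · · · · · · · ·
    · · # # # · · · ·
    · · · · · # · · ·
    · · · · · · · · ·
    · · · · · · · · ·
    · · · · · · · · ·
    · · · · · · · · ·
    · · · · · · · · ·
    · · · · · · · · ·
    · · · · · · · · ·

Answer: 36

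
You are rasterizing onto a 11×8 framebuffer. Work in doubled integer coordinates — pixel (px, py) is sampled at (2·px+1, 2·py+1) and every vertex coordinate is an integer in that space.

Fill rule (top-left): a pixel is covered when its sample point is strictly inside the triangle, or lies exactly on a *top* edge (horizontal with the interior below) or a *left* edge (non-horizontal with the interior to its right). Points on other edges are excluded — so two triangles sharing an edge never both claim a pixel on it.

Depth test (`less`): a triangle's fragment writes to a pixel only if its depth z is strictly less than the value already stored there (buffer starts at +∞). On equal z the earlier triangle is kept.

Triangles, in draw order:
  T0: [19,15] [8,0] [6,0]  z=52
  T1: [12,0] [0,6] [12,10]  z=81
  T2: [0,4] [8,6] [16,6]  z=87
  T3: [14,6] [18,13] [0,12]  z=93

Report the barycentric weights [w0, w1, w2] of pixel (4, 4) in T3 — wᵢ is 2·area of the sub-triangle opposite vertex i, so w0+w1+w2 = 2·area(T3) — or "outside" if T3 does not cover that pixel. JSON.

T0:
  2·area = 30  (B↔C swapped to make it positive)
  edge (19, 15)→(6, 0): d=(-13,-15) top-left  bias=+0
  edge (6, 0)→(8, 0): d=(2,0) top-left  bias=+0
  edge (8, 0)→(19, 15): d=(11,15) right/bottom  bias=-1
    (3,0)@(7, 1): e=[2,2,26] → #
    (4,0)@(9, 1): e=[32,2,-4] → ·
    (3,1)@(7, 3): e=[-24,6,48] → ·
    (4,1)@(9, 3): e=[6,6,18] → #
    (5,1)@(11, 3): e=[36,6,-12] → ·
    (4,2)@(9, 5): e=[-20,10,40] → ·
    (5,2)@(11, 5): e=[10,10,10] → #
    (6,2)@(13, 5): e=[40,10,-20] → ·
    (5,3)@(11, 7): e=[-16,14,32] → ·
    (6,3)@(13, 7): e=[14,14,2] → #
    (7,3)@(15, 7): e=[44,14,-28] → ·
    (6,4)@(13, 9): e=[-12,18,24] → ·
    (9,7)@(19, 15): e=[0,30,0] → ·  [on edge]
  covered (4 px):
    · · · # · · · · · · ·
    · · · · # · · · · · ·
    · · · · · # · · · · ·
    · · · · · · # · · · ·
    · · · · · · · · · · ·
    · · · · · · · · · · ·
    · · · · · · · · · · ·
    · · · · · · · · · · ·
T1:
  2·area = 120  (B↔C swapped to make it positive)
  edge (12, 0)→(12, 10): d=(0,10) right/bottom  bias=-1
  edge (12, 10)→(0, 6): d=(-12,-4) top-left  bias=+0
  edge (0, 6)→(12, 0): d=(12,-6) top-left  bias=+0
    (5,0)@(11, 1): e=[10,104,6] → #
    (6,0)@(13, 1): e=[-10,112,18] → ·
    (3,1)@(7, 3): e=[50,64,6] → #
    (4,1)@(9, 3): e=[30,72,18] → #
    (6,1)@(13, 3): e=[-10,88,42] → ·
    (1,2)@(3, 5): e=[90,24,6] → #
    (2,2)@(5, 5): e=[70,32,18] → #
    (6,2)@(13, 5): e=[-10,64,66] → ·
    (1,3)@(3, 7): e=[90,0,30] → #  [on edge]
    (6,3)@(13, 7): e=[-10,40,90] → ·
    (1,4)@(3, 9): e=[90,-24,54] → ·
    (2,4)@(5, 9): e=[70,-16,66] → ·
    (4,4)@(9, 9): e=[30,0,90] → #  [on edge]
    (7,5)@(15, 11): e=[-30,0,150] → ·  [on edge]
    (10,6)@(21, 13): e=[-90,0,210] → ·  [on edge]
  covered (16 px):
    · · · · · # · · · · ·
    · · · # # # · · · · ·
    · # # # # # · · · · ·
    · # # # # # · · · · ·
    · · · · # # · · · · ·
    · · · · · · · · · · ·
    · · · · · · · · · · ·
    · · · · · · · · · · ·
T2:
  2·area = 16  (B↔C swapped to make it positive)
  edge (0, 4)→(16, 6): d=(16,2) right/bottom  bias=-1
  edge (16, 6)→(8, 6): d=(-8,0) right/bottom  bias=-1
  edge (8, 6)→(0, 4): d=(-8,-2) top-left  bias=+0
    (2,2)@(5, 5): e=[6,8,2] → #
    (3,2)@(7, 5): e=[2,8,6] → #
    (4,2)@(9, 5): e=[-2,8,10] → ·
    (2,3)@(5, 7): e=[38,-8,-14] → ·
    (3,3)@(7, 7): e=[34,-8,-10] → ·
  covered (2 px):
    · · · · · · · · · · ·
    · · · · · · · · · · ·
    · · # # · · · · · · ·
    · · · · · · · · · · ·
    · · · · · · · · · · ·
    · · · · · · · · · · ·
    · · · · · · · · · · ·
    · · · · · · · · · · ·
T3:
  2·area = 122
  edge (14, 6)→(18, 13): d=(4,7) right/bottom  bias=-1
  edge (18, 13)→(0, 12): d=(-18,-1) top-left  bias=+0
  edge (0, 12)→(14, 6): d=(14,-6) top-left  bias=+0
    (10,1)@(21, 3): e=[-61,183,0] → ·  [on edge]
    (6,3)@(13, 7): e=[11,103,8] → #
    (7,3)@(15, 7): e=[-3,105,20] → ·
    (3,4)@(7, 9): e=[61,61,0] → #  [on edge]
    (4,4)@(9, 9): e=[47,63,12] → #
    (5,4)@(11, 9): e=[33,65,24] → #
    (7,4)@(15, 9): e=[5,69,48] → #
    (8,4)@(17, 9): e=[-9,71,60] → ·
    (1,5)@(3, 11): e=[97,21,4] → #
    (2,5)@(5, 11): e=[83,23,16] → #
    (8,5)@(17, 11): e=[-1,35,88] → ·
    (1,6)@(3, 13): e=[105,-15,32] → ·
  covered (13 px):
    · · · · · · · · · · ·
    · · · · · · · · · · ·
    · · · · · · · · · · ·
    · · · · · · # · · · ·
    · · · # # # # # · · ·
    · # # # # # # # · · ·
    · · · · · · · · · · ·
    · · · · · · · · · · ·

Final: [63,12,47]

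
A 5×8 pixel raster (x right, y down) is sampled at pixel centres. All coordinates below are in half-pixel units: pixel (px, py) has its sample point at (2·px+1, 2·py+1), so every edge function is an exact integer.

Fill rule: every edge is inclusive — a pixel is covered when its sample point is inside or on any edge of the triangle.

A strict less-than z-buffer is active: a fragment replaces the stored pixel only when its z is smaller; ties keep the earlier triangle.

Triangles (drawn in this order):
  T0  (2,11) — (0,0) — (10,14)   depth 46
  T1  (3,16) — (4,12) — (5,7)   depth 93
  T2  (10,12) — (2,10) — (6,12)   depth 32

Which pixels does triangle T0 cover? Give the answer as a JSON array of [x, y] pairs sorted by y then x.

T0:
  2·area = 82
  edge (2, 11)→(0, 0): d=(-2,-11) inclusive
  edge (0, 0)→(10, 14): d=(10,14) inclusive
  edge (10, 14)→(2, 11): d=(-8,-3) inclusive
    (0,1)@(1, 3): e=[5,16,61] → █
    (1,1)@(3, 3): e=[27,-12,67] → ·
    (0,2)@(1, 5): e=[1,36,45] → █
    (1,2)@(3, 5): e=[23,8,51] → █
    (2,2)@(5, 5): e=[45,-20,57] → ·
    (0,3)@(1, 7): e=[-3,56,29] → ·
    (1,3)@(3, 7): e=[19,28,35] → █
    (2,3)@(5, 7): e=[41,0,41] → █  [on edge]
    (3,3)@(7, 7): e=[63,-28,47] → ·
    (1,4)@(3, 9): e=[15,48,19] → █
    (3,4)@(7, 9): e=[59,-8,31] → ·
    (1,5)@(3, 11): e=[11,68,3] → █
  covered (11 px):
    · · · · ·
    █ · · · ·
    █ █ · · ·
    · █ █ · ·
    · █ █ · ·
    · █ █ █ ·
    · · · · █
    · · · · ·
T1:
  2·area = 1  (B↔C swapped to make it positive)
  edge (3, 16)→(5, 7): d=(2,-9) inclusive
  edge (5, 7)→(4, 12): d=(-1,5) inclusive
  edge (4, 12)→(3, 16): d=(-1,4) inclusive
    (2,3)@(5, 7): e=[0,0,1] → █  [on edge]
    (3,3)@(7, 7): e=[18,-10,-7] → ·
    (2,4)@(5, 9): e=[4,-2,-1] → ·
  covered (1 px):
    · · · · ·
    · · · · ·
    · · · · ·
    · · █ · ·
    · · · · ·
    · · · · ·
    · · · · ·
    · · · · ·
T2:
  2·area = 8  (B↔C swapped to make it positive)
  edge (10, 12)→(6, 12): d=(-4,0) inclusive
  edge (6, 12)→(2, 10): d=(-4,-2) inclusive
  edge (2, 10)→(10, 12): d=(8,2) inclusive
    (2,5)@(5, 11): e=[4,2,2] → █
    (3,5)@(7, 11): e=[4,6,-2] → ·
    (2,6)@(5, 13): e=[-4,-6,18] → ·
  covered (1 px):
    · · · · ·
    · · · · ·
    · · · · ·
    · · · · ·
    · · · · ·
    · · █ · ·
    · · · · ·
    · · · · ·

Final: [[0,1],[0,2],[1,2],[1,3],[2,3],[1,4],[2,4],[1,5],[2,5],[3,5],[4,6]]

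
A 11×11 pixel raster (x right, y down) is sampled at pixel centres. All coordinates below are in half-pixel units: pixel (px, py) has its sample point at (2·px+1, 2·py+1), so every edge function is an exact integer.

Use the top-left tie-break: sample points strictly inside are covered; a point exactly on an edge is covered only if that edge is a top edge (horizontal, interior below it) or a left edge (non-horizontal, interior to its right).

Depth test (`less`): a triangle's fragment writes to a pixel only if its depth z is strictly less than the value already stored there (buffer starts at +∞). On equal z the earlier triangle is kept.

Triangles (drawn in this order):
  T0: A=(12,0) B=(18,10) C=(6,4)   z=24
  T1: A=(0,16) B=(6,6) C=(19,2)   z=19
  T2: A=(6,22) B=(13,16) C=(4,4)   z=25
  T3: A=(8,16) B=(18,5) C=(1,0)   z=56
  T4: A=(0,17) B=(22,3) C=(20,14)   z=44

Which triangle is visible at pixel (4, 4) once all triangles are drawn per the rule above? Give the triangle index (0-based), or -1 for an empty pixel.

T0:
  2·area = 84
  edge (12, 0)→(18, 10): d=(6,10) right/bottom  bias=-1
  edge (18, 10)→(6, 4): d=(-12,-6) top-left  bias=+0
  edge (6, 4)→(12, 0): d=(6,-4) top-left  bias=+0
    (5,0)@(11, 1): e=[16,66,2] → █
    (6,0)@(13, 1): e=[-4,78,10] → ·
    (4,1)@(9, 3): e=[48,30,6] → █
    (6,1)@(13, 3): e=[8,54,22] → █
    (7,1)@(15, 3): e=[-12,66,30] → ·
    (4,2)@(9, 5): e=[60,6,18] → █
    (7,2)@(15, 5): e=[0,42,42] → ·  [on edge]
    (4,3)@(9, 7): e=[72,-18,30] → ·
    (5,3)@(11, 7): e=[52,-6,38] → ·
    (6,3)@(13, 7): e=[32,6,46] → █
    (7,3)@(15, 7): e=[12,18,54] → █
    (8,3)@(17, 7): e=[-8,30,62] → ·
    (10,7)@(21, 15): e=[0,-42,126] → ·  [on edge]
  covered (10 px):
    · · · · · █ · · · · ·
    · · · · █ █ █ · · · ·
    · · · · █ █ █ · · · ·
    · · · · · · █ █ · · ·
    · · · · · · · · █ · ·
    · · · · · · · · · · ·
    · · · · · · · · · · ·
    · · · · · · · · · · ·
    · · · · · · · · · · ·
    · · · · · · · · · · ·
    · · · · · · · · · · ·
T1:
  2·area = 106
  edge (0, 16)→(6, 6): d=(6,-10) top-left  bias=+0
  edge (6, 6)→(19, 2): d=(13,-4) top-left  bias=+0
  edge (19, 2)→(0, 16): d=(-19,14) right/bottom  bias=-1
    (4,0)@(9, 1): e=[0,-53,159] → ·  [on edge]
    (8,1)@(17, 3): e=[92,5,9] → █
    (9,1)@(19, 3): e=[112,13,-19] → ·
    (5,2)@(11, 5): e=[44,7,55] → █
    (6,2)@(13, 5): e=[64,15,27] → █
    (7,2)@(15, 5): e=[84,23,-1] → ·
    (8,2)@(17, 5): e=[104,31,-29] → ·
    (3,3)@(7, 7): e=[16,17,73] → █
    (4,3)@(9, 7): e=[36,25,45] → █
    (6,3)@(13, 7): e=[76,41,-11] → ·
    (2,4)@(5, 9): e=[8,35,63] → █
    (5,4)@(11, 9): e=[68,59,-21] → ·
    (1,5)@(3, 11): e=[0,53,53] → █  [on edge]
  covered (13 px):
    · · · · · · · · · · ·
    · · · · · · · · █ · ·
    · · · · · █ █ · · · ·
    · · · █ █ █ · · · · ·
    · · █ █ █ · · · · · ·
    · █ █ · · · · · · · ·
    · █ · · · · · · · · ·
    █ · · · · · · · · · ·
    · · · · · · · · · · ·
    · · · · · · · · · · ·
    · · · · · · · · · · ·
T2:
  2·area = 138  (B↔C swapped to make it positive)
  edge (6, 22)→(4, 4): d=(-2,-18) top-left  bias=+0
  edge (4, 4)→(13, 16): d=(9,12) right/bottom  bias=-1
  edge (13, 16)→(6, 22): d=(-7,6) right/bottom  bias=-1
    (2,3)@(5, 7): e=[12,15,111] → █
    (3,3)@(7, 7): e=[48,-9,99] → ·
    (2,4)@(5, 9): e=[8,33,97] → █
    (3,4)@(7, 9): e=[44,9,85] → █
    (4,4)@(9, 9): e=[80,-15,73] → ·
    (2,5)@(5, 11): e=[4,51,83] → █
    (4,5)@(9, 11): e=[76,3,59] → █
    (5,5)@(11, 11): e=[112,-21,47] → ·
    (2,6)@(5, 13): e=[0,69,69] → █  [on edge]
    (5,6)@(11, 13): e=[108,-3,33] → ·
    (2,7)@(5, 15): e=[-4,87,55] → ·
    (3,7)@(7, 15): e=[32,63,43] → █
  covered (18 px):
    · · · · · · · · · · ·
    · · · · · · · · · · ·
    · · · · · · · · · · ·
    · · █ · · · · · · · ·
    · · █ █ · · · · · · ·
    · · █ █ █ · · · · · ·
    · · █ █ █ · · · · · ·
    · · · █ █ █ · · · · ·
    · · · █ █ █ · · · · ·
    · · · █ █ · · · · · ·
    · · · █ · · · · · · ·
T3:
  2·area = 237  (B↔C swapped to make it positive)
  edge (8, 16)→(1, 0): d=(-7,-16) top-left  bias=+0
  edge (1, 0)→(18, 5): d=(17,5) right/bottom  bias=-1
  edge (18, 5)→(8, 16): d=(-10,11) right/bottom  bias=-1
    (1,0)@(3, 1): e=[25,7,205] → █
    (2,0)@(5, 1): e=[57,-3,183] → ·
    (1,1)@(3, 3): e=[11,41,185] → █
    (2,1)@(5, 3): e=[43,31,163] → █
    (3,1)@(7, 3): e=[75,21,141] → █
    (4,1)@(9, 3): e=[107,11,119] → █
    (5,1)@(11, 3): e=[139,1,97] → █
    (6,1)@(13, 3): e=[171,-9,75] → ·
    (1,2)@(3, 5): e=[-3,75,165] → ·
    (2,2)@(5, 5): e=[29,65,143] → █
    (6,2)@(13, 5): e=[157,25,55] → █
    (7,2)@(15, 5): e=[189,15,33] → █
  covered (29 px):
    · █ · · · · · · · · ·
    · █ █ █ █ █ · · · · ·
    · · █ █ █ █ █ █ █ · ·
    · · █ █ █ █ █ █ · · ·
    · · █ █ █ █ █ · · · ·
    · · · █ █ █ · · · · ·
    · · · █ █ · · · · · ·
    · · · · · · · · · · ·
    · · · · · · · · · · ·
    · · · · · · · · · · ·
    · · · · · · · · · · ·
T4:
  2·area = 214
  edge (0, 17)→(22, 3): d=(22,-14) top-left  bias=+0
  edge (22, 3)→(20, 14): d=(-2,11) right/bottom  bias=-1
  edge (20, 14)→(0, 17): d=(-20,3) right/bottom  bias=-1
    (9,2)@(19, 5): e=[2,29,183] → █
    (10,2)@(21, 5): e=[30,7,177] → █
    (8,3)@(17, 7): e=[18,47,149] → █
    (6,4)@(13, 9): e=[6,87,121] → █
    (7,4)@(15, 9): e=[34,65,115] → █
    (10,4)@(21, 9): e=[118,-1,97] → ·
    (5,5)@(11, 11): e=[22,105,87] → █
    (10,5)@(21, 11): e=[162,-5,57] → ·
    (3,6)@(7, 13): e=[10,145,59] → █
    (4,6)@(9, 13): e=[38,123,53] → █
    (10,6)@(21, 13): e=[206,-9,17] → ·
    (2,7)@(5, 15): e=[26,163,25] → █
  covered (26 px):
    · · · · · · · · · · ·
    · · · · · · · · · · ·
    · · · · · · · · · █ █
    · · · · · · · · █ █ █
    · · · · · · █ █ █ █ ·
    · · · · · █ █ █ █ █ ·
    · · · █ █ █ █ █ █ █ ·
    · · █ █ █ █ █ · · · ·
    · · · · · · · · · · ·
    · · · · · · · · · · ·
    · · · · · · · · · · ·

Z-buffer (winner per pixel, '.' = empty):
  . 3 . . . 0 . . . . .
  . 3 3 3 0 0 0 . 1 . .
  . . 3 3 0 1 1 3 3 4 4
  . . 2 1 1 1 0 0 4 4 4
  . . 1 1 1 3 4 4 0 4 .
  . 1 1 2 2 4 4 4 4 4 .
  . 1 2 2 2 4 4 4 4 4 .
  1 . 4 2 2 2 4 . . . .
  . . . 2 2 2 . . . . .
  . . . 2 2 . . . . . .
  . . . 2 . . . . . . .

Final: 1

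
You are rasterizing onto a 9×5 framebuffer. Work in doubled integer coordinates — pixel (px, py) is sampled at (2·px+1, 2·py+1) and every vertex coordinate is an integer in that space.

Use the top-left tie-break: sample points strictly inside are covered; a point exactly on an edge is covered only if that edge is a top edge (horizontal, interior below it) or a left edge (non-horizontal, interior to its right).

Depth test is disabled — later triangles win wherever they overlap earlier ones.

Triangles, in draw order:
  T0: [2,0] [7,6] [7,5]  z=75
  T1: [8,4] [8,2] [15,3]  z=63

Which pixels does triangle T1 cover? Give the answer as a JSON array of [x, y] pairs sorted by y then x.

T0:
  2·area = 5  (B↔C swapped to make it positive)
  edge (2, 0)→(7, 5): d=(5,5) right/bottom  bias=-1
  edge (7, 5)→(7, 6): d=(0,1) right/bottom  bias=-1
  edge (7, 6)→(2, 0): d=(-5,-6) top-left  bias=+0
    (1,0)@(3, 1): e=[0,4,1] → .  [on edge]
    (3,0)@(7, 1): e=[-20,0,25] → .  [on edge]
    (2,1)@(5, 3): e=[0,2,3] → .  [on edge]
    (3,1)@(7, 3): e=[-10,0,15] → .  [on edge]
    (3,2)@(7, 5): e=[0,0,5] → .  [on edge]
    (3,3)@(7, 7): e=[10,0,-5] → .  [on edge]
    (4,3)@(9, 7): e=[0,-2,7] → .  [on edge]
    (3,4)@(7, 9): e=[20,0,-15] → .  [on edge]
    (5,4)@(11, 9): e=[0,-4,9] → .  [on edge]
  covered (0 px):
    . . . . . . . . .
    . . . . . . . . .
    . . . . . . . . .
    . . . . . . . . .
    . . . . . . . . .
T1:
  2·area = 14
  edge (8, 4)→(8, 2): d=(0,-2) top-left  bias=+0
  edge (8, 2)→(15, 3): d=(7,1) right/bottom  bias=-1
  edge (15, 3)→(8, 4): d=(-7,1) right/bottom  bias=-1
    (0,0)@(1, 1): e=[-14,0,28] → .  [on edge]
    (4,1)@(9, 3): e=[2,6,6] → X
    (5,1)@(11, 3): e=[6,4,4] → X
    (6,1)@(13, 3): e=[10,2,2] → X
    (7,1)@(15, 3): e=[14,0,0] → .  [on edge]
    (0,2)@(1, 5): e=[-14,28,0] → .  [on edge]
    (4,2)@(9, 5): e=[2,20,-8] → .
    (5,2)@(11, 5): e=[6,18,-10] → .
    (6,2)@(13, 5): e=[10,16,-12] → .
  covered (3 px):
    . . . . . . . . .
    . . . . X X X . .
    . . . . . . . . .
    . . . . . . . . .
    . . . . . . . . .

Final: [[4,1],[5,1],[6,1]]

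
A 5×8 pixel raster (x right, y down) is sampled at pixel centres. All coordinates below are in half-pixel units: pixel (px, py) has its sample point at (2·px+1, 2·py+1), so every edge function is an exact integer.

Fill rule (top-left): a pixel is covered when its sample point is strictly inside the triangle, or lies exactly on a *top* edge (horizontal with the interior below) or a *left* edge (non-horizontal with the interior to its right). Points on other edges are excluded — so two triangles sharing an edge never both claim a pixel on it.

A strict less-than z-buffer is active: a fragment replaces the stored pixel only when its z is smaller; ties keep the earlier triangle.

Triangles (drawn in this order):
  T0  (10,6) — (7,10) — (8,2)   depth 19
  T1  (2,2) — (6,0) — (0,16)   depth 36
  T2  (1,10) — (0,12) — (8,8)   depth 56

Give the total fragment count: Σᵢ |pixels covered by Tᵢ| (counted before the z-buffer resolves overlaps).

T0:
  2·area = 20
  edge (10, 6)→(7, 10): d=(-3,4) right/bottom  bias=-1
  edge (7, 10)→(8, 2): d=(1,-8) top-left  bias=+0
  edge (8, 2)→(10, 6): d=(2,4) right/bottom  bias=-1
    (4,2)@(9, 5): e=[7,11,2] → █
    (4,3)@(9, 7): e=[1,13,6] → █
    (4,4)@(9, 9): e=[-5,15,10] → ·
  covered (2 px):
    · · · · ·
    · · · · ·
    · · · · █
    · · · · █
    · · · · ·
    · · · · ·
    · · · · ·
    · · · · ·
T1:
  2·area = 52
  edge (2, 2)→(6, 0): d=(4,-2) top-left  bias=+0
  edge (6, 0)→(0, 16): d=(-6,16) right/bottom  bias=-1
  edge (0, 16)→(2, 2): d=(2,-14) top-left  bias=+0
    (2,0)@(5, 1): e=[2,10,40] → █
    (3,0)@(7, 1): e=[6,-22,68] → ·
    (1,1)@(3, 3): e=[6,30,16] → █
    (2,1)@(5, 3): e=[10,-2,44] → ·
    (1,2)@(3, 5): e=[14,18,20] → █
    (2,2)@(5, 5): e=[18,-14,48] → ·
    (1,3)@(3, 7): e=[22,6,24] → █
    (2,3)@(5, 7): e=[26,-26,52] → ·
    (0,4)@(1, 9): e=[26,26,0] → █  [on edge]
    (1,4)@(3, 9): e=[30,-6,28] → ·
    (0,5)@(1, 11): e=[34,14,4] → █
    (1,5)@(3, 11): e=[38,-18,32] → ·
  covered (7 px):
    · · █ · ·
    · █ · · ·
    · █ · · ·
    · █ · · ·
    █ · · · ·
    █ · · · ·
    █ · · · ·
    · · · · ·
T2:
  2·area = 12  (B↔C swapped to make it positive)
  edge (1, 10)→(8, 8): d=(7,-2) top-left  bias=+0
  edge (8, 8)→(0, 12): d=(-8,4) right/bottom  bias=-1
  edge (0, 12)→(1, 10): d=(1,-2) top-left  bias=+0
    (2,4)@(5, 9): e=[1,4,7] → █
    (3,4)@(7, 9): e=[5,-4,11] → ·
    (0,5)@(1, 11): e=[7,4,1] → █
    (1,5)@(3, 11): e=[11,-4,5] → ·
    (2,5)@(5, 11): e=[15,-12,9] → ·
    (0,6)@(1, 13): e=[21,-12,3] → ·
  covered (2 px):
    · · · · ·
    · · · · ·
    · · · · ·
    · · · · ·
    · · █ · ·
    █ · · · ·
    · · · · ·
    · · · · ·

Answer: 11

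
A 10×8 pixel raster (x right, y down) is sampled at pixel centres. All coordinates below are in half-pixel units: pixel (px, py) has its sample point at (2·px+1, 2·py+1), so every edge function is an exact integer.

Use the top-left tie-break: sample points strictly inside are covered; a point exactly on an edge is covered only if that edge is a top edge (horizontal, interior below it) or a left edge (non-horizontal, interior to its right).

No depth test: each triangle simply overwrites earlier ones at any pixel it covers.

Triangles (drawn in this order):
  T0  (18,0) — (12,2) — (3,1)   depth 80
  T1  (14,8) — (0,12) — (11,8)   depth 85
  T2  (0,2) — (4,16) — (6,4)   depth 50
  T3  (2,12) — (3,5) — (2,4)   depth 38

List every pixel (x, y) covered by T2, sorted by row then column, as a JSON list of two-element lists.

T0:
  2·area = 24
  edge (18, 0)→(12, 2): d=(-6,2) right/bottom  bias=-1
  edge (12, 2)→(3, 1): d=(-9,-1) top-left  bias=+0
  edge (3, 1)→(18, 0): d=(15,-1) top-left  bias=+0
    (1,0)@(3, 1): e=[24,0,0] → █  [on edge]
    (2,0)@(5, 1): e=[20,2,2] → █
    (3,0)@(7, 1): e=[16,4,4] → █
    (4,0)@(9, 1): e=[12,6,6] → █
    (5,0)@(11, 1): e=[8,8,8] → █
    (6,0)@(13, 1): e=[4,10,10] → █
    (7,0)@(15, 1): e=[0,12,12] → ·  [on edge]
    (1,1)@(3, 3): e=[12,-18,30] → ·
    (2,1)@(5, 3): e=[8,-16,32] → ·
    (3,1)@(7, 3): e=[4,-14,34] → ·
    (4,1)@(9, 3): e=[0,-12,36] → ·  [on edge]
    (5,1)@(11, 3): e=[-4,-10,38] → ·
    (1,2)@(3, 5): e=[0,-36,60] → ·  [on edge]
  covered (6 px):
    · █ █ █ █ █ █ · · ·
    · · · · · · · · · ·
    · · · · · · · · · ·
    · · · · · · · · · ·
    · · · · · · · · · ·
    · · · · · · · · · ·
    · · · · · · · · · ·
    · · · · · · · · · ·
T1:
  2·area = 12
  edge (14, 8)→(0, 12): d=(-14,4) right/bottom  bias=-1
  edge (0, 12)→(11, 8): d=(11,-4) top-left  bias=+0
  edge (11, 8)→(14, 8): d=(3,0) top-left  bias=+0
    (4,4)@(9, 9): e=[6,3,3] → █
    (5,4)@(11, 9): e=[-2,11,3] → ·
    (1,5)@(3, 11): e=[2,1,9] → █
    (2,5)@(5, 11): e=[-6,9,9] → ·
    (4,5)@(9, 11): e=[-22,25,9] → ·
    (1,6)@(3, 13): e=[-26,23,15] → ·
  covered (2 px):
    · · · · · · · · · ·
    · · · · · · · · · ·
    · · · · · · · · · ·
    · · · · · · · · · ·
    · · · · █ · · · · ·
    · █ · · · · · · · ·
    · · · · · · · · · ·
    · · · · · · · · · ·
T2:
  2·area = 76  (B↔C swapped to make it positive)
  edge (0, 2)→(6, 4): d=(6,2) right/bottom  bias=-1
  edge (6, 4)→(4, 16): d=(-2,12) right/bottom  bias=-1
  edge (4, 16)→(0, 2): d=(-4,-14) top-left  bias=+0
    (0,1)@(1, 3): e=[4,62,10] → █
    (1,1)@(3, 3): e=[0,38,38] → ·  [on edge]
    (0,2)@(1, 5): e=[16,58,2] → █
    (1,2)@(3, 5): e=[12,34,30] → █
    (2,2)@(5, 5): e=[8,10,58] → █
    (3,2)@(7, 5): e=[4,-14,86] → ·
    (4,2)@(9, 5): e=[0,-38,114] → ·  [on edge]
    (0,3)@(1, 7): e=[28,54,-6] → ·
    (1,3)@(3, 7): e=[24,30,22] → █
    (3,3)@(7, 7): e=[16,-18,78] → ·
    (7,3)@(15, 7): e=[0,-114,190] → ·  [on edge]
    (1,4)@(3, 9): e=[36,26,14] → █
  covered (9 px):
    · · · · · · · · · ·
    █ · · · · · · · · ·
    █ █ █ · · · · · · ·
    · █ █ · · · · · · ·
    · █ █ · · · · · · ·
    · █ · · · · · · · ·
    · · · · · · · · · ·
    · · · · · · · · · ·
T3:
  2·area = 8  (B↔C swapped to make it positive)
  edge (2, 12)→(2, 4): d=(0,-8) top-left  bias=+0
  edge (2, 4)→(3, 5): d=(1,1) right/bottom  bias=-1
  edge (3, 5)→(2, 12): d=(-1,7) right/bottom  bias=-1
    (0,1)@(1, 3): e=[-8,0,16] → ·  [on edge]
    (1,2)@(3, 5): e=[8,0,0] → ·  [on edge]
    (2,3)@(5, 7): e=[24,0,-16] → ·  [on edge]
    (3,4)@(7, 9): e=[40,0,-32] → ·  [on edge]
    (4,5)@(9, 11): e=[56,0,-48] → ·  [on edge]
    (5,6)@(11, 13): e=[72,0,-64] → ·  [on edge]
    (6,7)@(13, 15): e=[88,0,-80] → ·  [on edge]
  covered (0 px):
    · · · · · · · · · ·
    · · · · · · · · · ·
    · · · · · · · · · ·
    · · · · · · · · · ·
    · · · · · · · · · ·
    · · · · · · · · · ·
    · · · · · · · · · ·
    · · · · · · · · · ·

Answer: [[0,1],[0,2],[1,2],[2,2],[1,3],[2,3],[1,4],[2,4],[1,5]]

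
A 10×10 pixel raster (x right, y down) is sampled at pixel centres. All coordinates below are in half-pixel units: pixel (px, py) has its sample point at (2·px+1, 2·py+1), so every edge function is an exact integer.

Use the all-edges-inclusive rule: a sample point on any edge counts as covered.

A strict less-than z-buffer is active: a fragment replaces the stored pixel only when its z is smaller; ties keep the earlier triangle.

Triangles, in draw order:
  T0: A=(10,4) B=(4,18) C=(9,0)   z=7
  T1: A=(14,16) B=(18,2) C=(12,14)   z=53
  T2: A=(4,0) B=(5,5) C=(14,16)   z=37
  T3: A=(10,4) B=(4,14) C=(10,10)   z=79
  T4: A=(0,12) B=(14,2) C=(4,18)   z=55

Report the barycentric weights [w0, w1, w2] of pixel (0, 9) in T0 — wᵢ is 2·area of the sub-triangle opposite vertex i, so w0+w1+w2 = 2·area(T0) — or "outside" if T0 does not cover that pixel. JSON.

T0:
  2·area = 38
  edge (10, 4)→(4, 18): d=(-6,14) inclusive
  edge (4, 18)→(9, 0): d=(5,-18) inclusive
  edge (9, 0)→(10, 4): d=(1,4) inclusive
    (4,0)@(9, 1): e=[32,5,1] → X
    (5,0)@(11, 1): e=[4,41,-7] → .
    (4,1)@(9, 3): e=[20,15,3] → X
    (5,1)@(11, 3): e=[-8,51,-5] → .
    (4,2)@(9, 5): e=[8,25,5] → X
    (5,2)@(11, 5): e=[-20,61,-3] → .
    (4,3)@(9, 7): e=[-4,35,7] → .
    (3,4)@(7, 9): e=[12,9,17] → X
    (4,4)@(9, 9): e=[-16,45,9] → .
    (3,5)@(7, 11): e=[0,19,19] → X  [on edge]
    (4,5)@(9, 11): e=[-28,55,11] → .
    (3,6)@(7, 13): e=[-12,29,21] → .
  covered (6 px):
    . . . . X . . . . .
    . . . . X . . . . .
    . . . . X . . . . .
    . . . . . . . . . .
    . . . X . . . . . .
    . . . X . . . . . .
    . . . . . . . . . .
    . . X . . . . . . .
    . . . . . . . . . .
    . . . . . . . . . .
T1:
  2·area = 36  (B↔C swapped to make it positive)
  edge (14, 16)→(12, 14): d=(-2,-2) inclusive
  edge (12, 14)→(18, 2): d=(6,-12) inclusive
  edge (18, 2)→(14, 16): d=(-4,14) inclusive
    (0,1)@(1, 3): e=[0,-198,234] → .  [on edge]
    (1,2)@(3, 5): e=[0,-162,198] → .  [on edge]
    (8,2)@(17, 5): e=[28,6,2] → X
    (9,2)@(19, 5): e=[32,30,-26] → .
    (2,3)@(5, 7): e=[0,-126,162] → .  [on edge]
    (8,3)@(17, 7): e=[24,18,-6] → .
    (3,4)@(7, 9): e=[0,-90,126] → .  [on edge]
    (7,4)@(15, 9): e=[16,6,14] → X
    (8,4)@(17, 9): e=[20,30,-14] → .
    (4,5)@(9, 11): e=[0,-54,90] → .  [on edge]
    (7,5)@(15, 11): e=[12,18,6] → X
    (8,5)@(17, 11): e=[16,42,-22] → .
    (5,6)@(11, 13): e=[0,-18,54] → .  [on edge]
    (6,7)@(13, 15): e=[0,18,18] → X  [on edge]
    (7,8)@(15, 17): e=[0,54,-18] → .  [on edge]
    (8,9)@(17, 19): e=[0,90,-54] → .  [on edge]
  covered (5 px):
    . . . . . . . . . .
    . . . . . . . . . .
    . . . . . . . . X .
    . . . . . . . . . .
    . . . . . . . X . .
    . . . . . . . X . .
    . . . . . . X . . .
    . . . . . . X . . .
    . . . . . . . . . .
    . . . . . . . . . .
T2:
  2·area = 34  (B↔C swapped to make it positive)
  edge (4, 0)→(14, 16): d=(10,16) inclusive
  edge (14, 16)→(5, 5): d=(-9,-11) inclusive
  edge (5, 5)→(4, 0): d=(-1,-5) inclusive
    (2,1)@(5, 3): e=[14,18,2] → X
    (3,1)@(7, 3): e=[-18,40,12] → .
    (2,2)@(5, 5): e=[34,0,0] → X  [on edge]
    (3,2)@(7, 5): e=[2,22,10] → X
    (4,2)@(9, 5): e=[-30,44,20] → .
    (2,3)@(5, 7): e=[54,-18,-2] → .
    (3,3)@(7, 7): e=[22,4,8] → X
    (4,3)@(9, 7): e=[-10,26,18] → .
    (3,4)@(7, 9): e=[42,-14,6] → .
    (4,4)@(9, 9): e=[10,8,16] → X
    (5,4)@(11, 9): e=[-22,30,26] → .
    (4,5)@(9, 11): e=[30,-10,14] → .
    (3,7)@(7, 15): e=[102,-68,0] → .  [on edge]
  covered (5 px):
    . . . . . . . . . .
    . . X . . . . . . .
    . . X X . . . . . .
    . . . X . . . . . .
    . . . . X . . . . .
    . . . . . . . . . .
    . . . . . . . . . .
    . . . . . . . . . .
    . . . . . . . . . .
    . . . . . . . . . .
T3:
  2·area = 36  (B↔C swapped to make it positive)
  edge (10, 4)→(10, 10): d=(0,6) inclusive
  edge (10, 10)→(4, 14): d=(-6,4) inclusive
  edge (4, 14)→(10, 4): d=(6,-10) inclusive
    (4,3)@(9, 7): e=[6,22,8] → X
    (5,3)@(11, 7): e=[-6,14,28] → .
    (3,4)@(7, 9): e=[18,18,0] → X  [on edge]
    (5,4)@(11, 9): e=[-6,2,40] → .
    (3,5)@(7, 11): e=[18,6,12] → X
    (4,5)@(9, 11): e=[6,-2,32] → .
    (2,6)@(5, 13): e=[30,2,4] → X
    (3,6)@(7, 13): e=[18,-6,24] → .
    (2,7)@(5, 15): e=[30,-10,16] → .
    (0,9)@(1, 19): e=[54,-18,0] → .  [on edge]
  covered (5 px):
    . . . . . . . . . .
    . . . . . . . . . .
    . . . . . . . . . .
    . . . . X . . . . .
    . . . X X . . . . .
    . . . X . . . . . .
    . . X . . . . . . .
    . . . . . . . . . .
    . . . . . . . . . .
    . . . . . . . . . .
T4:
  2·area = 124
  edge (0, 12)→(14, 2): d=(14,-10) inclusive
  edge (14, 2)→(4, 18): d=(-10,16) inclusive
  edge (4, 18)→(0, 12): d=(-4,-6) inclusive
    (6,1)@(13, 3): e=[4,6,114] → X
    (7,1)@(15, 3): e=[24,-26,126] → .
    (5,2)@(11, 5): e=[12,18,94] → X
    (6,2)@(13, 5): e=[32,-14,106] → .
    (3,3)@(7, 7): e=[0,62,62] → X  [on edge]
    (4,3)@(9, 7): e=[20,30,74] → X
    (5,3)@(11, 7): e=[40,-2,86] → .
    (2,4)@(5, 9): e=[8,74,42] → X
    (5,4)@(11, 9): e=[68,-22,78] → .
    (1,5)@(3, 11): e=[16,86,22] → X
    (4,5)@(9, 11): e=[76,-10,58] → .
    (0,6)@(1, 13): e=[24,98,2] → X
  covered (16 px):
    . . . . . . . . . .
    . . . . . . X . . .
    . . . . . X . . . .
    . . . X X . . . . .
    . . X X X . . . . .
    . X X X . . . . . .
    X X X X . . . . . .
    . X X . . . . . . .
    . . . . . . . . . .
    . . . . . . . . . .

Final: "outside"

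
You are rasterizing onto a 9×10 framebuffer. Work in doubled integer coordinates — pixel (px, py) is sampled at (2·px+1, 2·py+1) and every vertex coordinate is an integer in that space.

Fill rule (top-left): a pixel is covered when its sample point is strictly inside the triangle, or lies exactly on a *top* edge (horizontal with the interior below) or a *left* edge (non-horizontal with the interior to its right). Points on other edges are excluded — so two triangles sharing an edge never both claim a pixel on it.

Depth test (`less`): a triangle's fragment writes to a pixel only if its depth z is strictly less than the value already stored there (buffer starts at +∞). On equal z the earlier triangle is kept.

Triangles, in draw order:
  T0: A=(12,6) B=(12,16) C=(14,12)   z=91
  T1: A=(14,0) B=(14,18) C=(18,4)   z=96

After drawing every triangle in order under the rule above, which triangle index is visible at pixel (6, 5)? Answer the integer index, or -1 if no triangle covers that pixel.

T0:
  2·area = 20  (B↔C swapped to make it positive)
  edge (12, 6)→(14, 12): d=(2,6) right/bottom  bias=-1
  edge (14, 12)→(12, 16): d=(-2,4) right/bottom  bias=-1
  edge (12, 16)→(12, 6): d=(0,-10) top-left  bias=+0
    (5,1)@(11, 3): e=[0,30,-10] → ·  [on edge]
    (6,4)@(13, 9): e=[0,10,10] → ·  [on edge]
    (6,5)@(13, 11): e=[4,6,10] → █
    (7,5)@(15, 11): e=[-8,-2,30] → ·
    (6,6)@(13, 13): e=[8,2,10] → █
    (7,6)@(15, 13): e=[-4,-6,30] → ·
    (6,7)@(13, 15): e=[12,-2,10] → ·
    (7,7)@(15, 15): e=[0,-10,30] → ·  [on edge]
  covered (2 px):
    · · · · · · · · ·
    · · · · · · · · ·
    · · · · · · · · ·
    · · · · · · · · ·
    · · · · · · · · ·
    · · · · · · █ · ·
    · · · · · · █ · ·
    · · · · · · · · ·
    · · · · · · · · ·
    · · · · · · · · ·
T1:
  2·area = 72  (B↔C swapped to make it positive)
  edge (14, 0)→(18, 4): d=(4,4) right/bottom  bias=-1
  edge (18, 4)→(14, 18): d=(-4,14) right/bottom  bias=-1
  edge (14, 18)→(14, 0): d=(0,-18) top-left  bias=+0
    (7,0)@(15, 1): e=[0,54,18] → ·  [on edge]
    (7,1)@(15, 3): e=[8,46,18] → █
    (8,1)@(17, 3): e=[0,18,54] → ·  [on edge]
    (7,2)@(15, 5): e=[16,38,18] → █
    (8,2)@(17, 5): e=[8,10,54] → █
    (7,3)@(15, 7): e=[24,30,18] → █
    (7,4)@(15, 9): e=[32,22,18] → █
    (8,4)@(17, 9): e=[24,-6,54] → ·
    (7,5)@(15, 11): e=[40,14,18] → █
    (8,5)@(17, 11): e=[32,-14,54] → ·
    (7,6)@(15, 13): e=[48,6,18] → █
    (8,6)@(17, 13): e=[40,-22,54] → ·
  covered (8 px):
    · · · · · · · · ·
    · · · · · · · █ ·
    · · · · · · · █ █
    · · · · · · · █ █
    · · · · · · · █ ·
    · · · · · · · █ ·
    · · · · · · · █ ·
    · · · · · · · · ·
    · · · · · · · · ·
    · · · · · · · · ·

Z-buffer (winner per pixel, '.' = empty):
  . . . . . . . . .
  . . . . . . . 1 .
  . . . . . . . 1 1
  . . . . . . . 1 1
  . . . . . . . 1 .
  . . . . . . 0 1 .
  . . . . . . 0 1 .
  . . . . . . . . .
  . . . . . . . . .
  . . . . . . . . .

Answer: 0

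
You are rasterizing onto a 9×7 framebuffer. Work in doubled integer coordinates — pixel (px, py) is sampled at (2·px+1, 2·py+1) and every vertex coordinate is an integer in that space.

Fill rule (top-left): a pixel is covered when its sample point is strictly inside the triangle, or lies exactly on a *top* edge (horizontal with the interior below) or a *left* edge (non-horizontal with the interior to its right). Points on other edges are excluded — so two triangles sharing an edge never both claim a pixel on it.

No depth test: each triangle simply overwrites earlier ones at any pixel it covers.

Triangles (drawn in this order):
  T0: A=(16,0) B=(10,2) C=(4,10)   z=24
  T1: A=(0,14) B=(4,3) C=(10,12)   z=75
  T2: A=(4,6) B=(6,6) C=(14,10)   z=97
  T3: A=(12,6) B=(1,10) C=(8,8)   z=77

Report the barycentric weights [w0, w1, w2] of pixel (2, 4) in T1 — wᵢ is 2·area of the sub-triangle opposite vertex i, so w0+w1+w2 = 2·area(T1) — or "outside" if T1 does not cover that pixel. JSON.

T0:
  2·area = 36  (B↔C swapped to make it positive)
  edge (16, 0)→(4, 10): d=(-12,10) right/bottom  bias=-1
  edge (4, 10)→(10, 2): d=(6,-8) top-left  bias=+0
  edge (10, 2)→(16, 0): d=(6,-2) top-left  bias=+0
    (6,0)@(13, 1): e=[18,18,0] → #  [on edge]
    (7,0)@(15, 1): e=[-2,34,4] → ·
    (3,1)@(7, 3): e=[54,-18,0] → ·  [on edge]
    (5,1)@(11, 3): e=[14,14,8] → #
    (6,1)@(13, 3): e=[-6,30,12] → ·
    (0,2)@(1, 5): e=[90,-54,0] → ·  [on edge]
    (4,2)@(9, 5): e=[10,10,16] → #
    (5,2)@(11, 5): e=[-10,26,20] → ·
    (3,3)@(7, 7): e=[6,6,24] → #
    (4,3)@(9, 7): e=[-14,22,28] → ·
    (2,4)@(5, 9): e=[2,2,32] → #
    (3,4)@(7, 9): e=[-18,18,36] → ·
  covered (5 px):
    · · · · · · # · ·
    · · · · · # · · ·
    · · · · # · · · ·
    · · · # · · · · ·
    · · # · · · · · ·
    · · · · · · · · ·
    · · · · · · · · ·
T1:
  2·area = 102
  edge (0, 14)→(4, 3): d=(4,-11) top-left  bias=+0
  edge (4, 3)→(10, 12): d=(6,9) right/bottom  bias=-1
  edge (10, 12)→(0, 14): d=(-10,2) right/bottom  bias=-1
    (2,2)@(5, 5): e=[19,3,80] → #
    (3,2)@(7, 5): e=[41,-15,76] → ·
    (1,3)@(3, 7): e=[5,33,64] → #
    (3,3)@(7, 7): e=[49,-3,56] → ·
    (1,4)@(3, 9): e=[13,45,44] → #
    (3,4)@(7, 9): e=[57,9,36] → #
    (4,4)@(9, 9): e=[79,-9,32] → ·
    (1,5)@(3, 11): e=[21,57,24] → #
    (4,5)@(9, 11): e=[87,3,12] → #
    (5,5)@(11, 11): e=[109,-15,8] → ·
    (7,5)@(15, 11): e=[153,-51,0] → ·  [on edge]
    (0,6)@(1, 13): e=[7,87,8] → #
    (2,6)@(5, 13): e=[51,51,0] → ·  [on edge]
  covered (12 px):
    · · · · · · · · ·
    · · · · · · · · ·
    · · # · · · · · ·
    · # # · · · · · ·
    · # # # · · · · ·
    · # # # # · · · ·
    # # · · · · · · ·
T2:
  2·area = 8
  edge (4, 6)→(6, 6): d=(2,0) top-left  bias=+0
  edge (6, 6)→(14, 10): d=(8,4) right/bottom  bias=-1
  edge (14, 10)→(4, 6): d=(-10,-4) top-left  bias=+0
    (3,3)@(7, 7): e=[2,4,2] → #
    (4,3)@(9, 7): e=[2,-4,10] → ·
    (3,4)@(7, 9): e=[6,20,-18] → ·
  covered (1 px):
    · · · · · · · · ·
    · · · · · · · · ·
    · · · · · · · · ·
    · · · # · · · · ·
    · · · · · · · · ·
    · · · · · · · · ·
    · · · · · · · · ·
T3:
  2·area = 6  (B↔C swapped to make it positive)
  edge (12, 6)→(8, 8): d=(-4,2) right/bottom  bias=-1
  edge (8, 8)→(1, 10): d=(-7,2) right/bottom  bias=-1
  edge (1, 10)→(12, 6): d=(11,-4) top-left  bias=+0
  covered (0 px):
    · · · · · · · · ·
    · · · · · · · · ·
    · · · · · · · · ·
    · · · · · · · · ·
    · · · · · · · · ·
    · · · · · · · · ·
    · · · · · · · · ·

Final: [27,40,35]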